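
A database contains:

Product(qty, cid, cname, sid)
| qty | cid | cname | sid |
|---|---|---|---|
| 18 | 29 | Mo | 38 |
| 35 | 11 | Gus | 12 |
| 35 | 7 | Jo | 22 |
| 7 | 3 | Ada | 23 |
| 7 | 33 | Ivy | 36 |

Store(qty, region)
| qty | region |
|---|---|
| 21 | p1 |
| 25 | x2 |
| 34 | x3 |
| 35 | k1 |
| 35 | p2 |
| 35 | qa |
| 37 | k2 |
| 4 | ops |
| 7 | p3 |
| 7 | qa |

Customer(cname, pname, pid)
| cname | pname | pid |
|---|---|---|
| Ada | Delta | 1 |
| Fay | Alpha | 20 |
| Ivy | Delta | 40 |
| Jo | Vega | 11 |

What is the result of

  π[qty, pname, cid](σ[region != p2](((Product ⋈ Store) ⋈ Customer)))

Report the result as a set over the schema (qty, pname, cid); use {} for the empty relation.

Natural join on qty: {(35, 11, Gus, 12, k1), (35, 11, Gus, 12, p2), (35, 11, Gus, 12, qa), (35, 7, Jo, 22, k1), (35, 7, Jo, 22, p2), (35, 7, Jo, 22, qa), (7, 3, Ada, 23, p3), (7, 3, Ada, 23, qa), (7, 33, Ivy, 36, p3), (7, 33, Ivy, 36, qa)}
Natural join on cname: {(35, 7, Jo, 22, k1, Vega, 11), (35, 7, Jo, 22, p2, Vega, 11), (35, 7, Jo, 22, qa, Vega, 11), (7, 3, Ada, 23, p3, Delta, 1), (7, 3, Ada, 23, qa, Delta, 1), (7, 33, Ivy, 36, p3, Delta, 40), (7, 33, Ivy, 36, qa, Delta, 40)}
Filtering on region != p2 leaves {(35, 7, Jo, 22, k1, Vega, 11), (35, 7, Jo, 22, qa, Vega, 11), (7, 3, Ada, 23, p3, Delta, 1), (7, 3, Ada, 23, qa, Delta, 1), (7, 33, Ivy, 36, p3, Delta, 40), (7, 33, Ivy, 36, qa, Delta, 40)}.
π[qty, pname, cid]: project onto (qty, pname, cid) (3 duplicate(s) eliminated) → {(35, Vega, 7), (7, Delta, 3), (7, Delta, 33)}

{(35, Vega, 7), (7, Delta, 3), (7, Delta, 33)}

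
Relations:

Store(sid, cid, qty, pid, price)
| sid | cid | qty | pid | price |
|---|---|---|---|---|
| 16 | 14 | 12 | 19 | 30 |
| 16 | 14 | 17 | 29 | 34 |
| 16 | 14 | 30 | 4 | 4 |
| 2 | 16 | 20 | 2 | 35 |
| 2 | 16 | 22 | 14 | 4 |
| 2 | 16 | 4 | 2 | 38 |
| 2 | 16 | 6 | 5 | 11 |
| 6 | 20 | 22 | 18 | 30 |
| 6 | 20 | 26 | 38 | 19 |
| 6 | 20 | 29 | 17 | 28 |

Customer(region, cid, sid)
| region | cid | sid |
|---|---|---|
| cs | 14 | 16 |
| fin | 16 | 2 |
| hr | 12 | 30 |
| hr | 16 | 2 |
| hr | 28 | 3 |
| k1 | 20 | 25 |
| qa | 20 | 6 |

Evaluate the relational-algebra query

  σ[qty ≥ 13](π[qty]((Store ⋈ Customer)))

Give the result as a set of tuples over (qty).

{17, 20, 22, 26, 29, 30}

Natural join on sid, cid: {(16, 14, 12, 19, 30, cs), (16, 14, 17, 29, 34, cs), (16, 14, 30, 4, 4, cs), (2, 16, 20, 2, 35, fin), (2, 16, 20, 2, 35, hr), (2, 16, 22, 14, 4, fin), (2, 16, 22, 14, 4, hr), (2, 16, 4, 2, 38, fin), (2, 16, 4, 2, 38, hr), (2, 16, 6, 5, 11, fin), (2, 16, 6, 5, 11, hr), (6, 20, 22, 18, 30, qa), (6, 20, 26, 38, 19, qa), (6, 20, 29, 17, 28, qa)}
π_{qty} gives {12, 17, 20, 22, 26, 29, 30, 4, 6} (5 duplicate(s) eliminated).
Selection qty ≥ 13: {17, 20, 22, 26, 29, 30}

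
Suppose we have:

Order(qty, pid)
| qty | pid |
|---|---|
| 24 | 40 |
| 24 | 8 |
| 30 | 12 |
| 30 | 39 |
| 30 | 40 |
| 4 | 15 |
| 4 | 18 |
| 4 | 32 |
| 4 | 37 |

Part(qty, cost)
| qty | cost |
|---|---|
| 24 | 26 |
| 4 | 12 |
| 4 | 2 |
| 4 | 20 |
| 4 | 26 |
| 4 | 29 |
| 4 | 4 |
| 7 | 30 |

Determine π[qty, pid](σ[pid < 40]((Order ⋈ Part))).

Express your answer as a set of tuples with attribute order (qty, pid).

Order ⋈ Part (natural join on qty): {(24, 40, 26), (24, 8, 26), (4, 15, 12), (4, 15, 2), (4, 15, 20), (4, 15, 26), (4, 15, 29), (4, 15, 4), (4, 18, 12), (4, 18, 2), (4, 18, 20), (4, 18, 26), (4, 18, 29), (4, 18, 4), (4, 32, 12), (4, 32, 2), (4, 32, 20), (4, 32, 26), (4, 32, 29), (4, 32, 4), (4, 37, 12), (4, 37, 2), (4, 37, 20), (4, 37, 26), (4, 37, 29), (4, 37, 4)}
Filtering on pid < 40 leaves {(24, 8, 26), (4, 15, 12), (4, 15, 2), (4, 15, 20), (4, 15, 26), (4, 15, 29), (4, 15, 4), (4, 18, 12), (4, 18, 2), (4, 18, 20), (4, 18, 26), (4, 18, 29), (4, 18, 4), (4, 32, 12), (4, 32, 2), (4, 32, 20), (4, 32, 26), (4, 32, 29), (4, 32, 4), (4, 37, 12), (4, 37, 2), (4, 37, 20), (4, 37, 26), (4, 37, 29), (4, 37, 4)}.
π[qty, pid]: project onto (qty, pid) (20 duplicate(s) eliminated) → {(24, 8), (4, 15), (4, 18), (4, 32), (4, 37)}

{(24, 8), (4, 15), (4, 18), (4, 32), (4, 37)}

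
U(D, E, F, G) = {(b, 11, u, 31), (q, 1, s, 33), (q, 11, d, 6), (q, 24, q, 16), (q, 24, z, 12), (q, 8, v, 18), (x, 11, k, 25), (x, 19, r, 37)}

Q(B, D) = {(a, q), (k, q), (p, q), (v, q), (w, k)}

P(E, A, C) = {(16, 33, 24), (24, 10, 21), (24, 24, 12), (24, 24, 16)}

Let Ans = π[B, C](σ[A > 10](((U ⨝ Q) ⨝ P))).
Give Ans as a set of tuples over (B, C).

Joining U and Q on D yields {(q, 1, s, 33, a), (q, 1, s, 33, k), (q, 1, s, 33, p), (q, 1, s, 33, v), (q, 11, d, 6, a), (q, 11, d, 6, k), (q, 11, d, 6, p), (q, 11, d, 6, v), (q, 24, q, 16, a), (q, 24, q, 16, k), (q, 24, q, 16, p), (q, 24, q, 16, v), (q, 24, z, 12, a), (q, 24, z, 12, k), (q, 24, z, 12, p), (q, 24, z, 12, v), (q, 8, v, 18, a), (q, 8, v, 18, k), (q, 8, v, 18, p), (q, 8, v, 18, v)}.
Joining (U ⨝ Q) and P on E yields {(q, 24, q, 16, a, 10, 21), (q, 24, q, 16, a, 24, 12), (q, 24, q, 16, a, 24, 16), (q, 24, q, 16, k, 10, 21), (q, 24, q, 16, k, 24, 12), (q, 24, q, 16, k, 24, 16), (q, 24, q, 16, p, 10, 21), (q, 24, q, 16, p, 24, 12), (q, 24, q, 16, p, 24, 16), (q, 24, q, 16, v, 10, 21), (q, 24, q, 16, v, 24, 12), (q, 24, q, 16, v, 24, 16), (q, 24, z, 12, a, 10, 21), (q, 24, z, 12, a, 24, 12), (q, 24, z, 12, a, 24, 16), (q, 24, z, 12, k, 10, 21), (q, 24, z, 12, k, 24, 12), (q, 24, z, 12, k, 24, 16), (q, 24, z, 12, p, 10, 21), (q, 24, z, 12, p, 24, 12), (q, 24, z, 12, p, 24, 16), (q, 24, z, 12, v, 10, 21), (q, 24, z, 12, v, 24, 12), (q, 24, z, 12, v, 24, 16)}.
Apply σ_{A > 10}; surviving tuples: {(q, 24, q, 16, a, 24, 12), (q, 24, q, 16, a, 24, 16), (q, 24, q, 16, k, 24, 12), (q, 24, q, 16, k, 24, 16), (q, 24, q, 16, p, 24, 12), (q, 24, q, 16, p, 24, 16), (q, 24, q, 16, v, 24, 12), (q, 24, q, 16, v, 24, 16), (q, 24, z, 12, a, 24, 12), (q, 24, z, 12, a, 24, 16), (q, 24, z, 12, k, 24, 12), (q, 24, z, 12, k, 24, 16), (q, 24, z, 12, p, 24, 12), (q, 24, z, 12, p, 24, 16), (q, 24, z, 12, v, 24, 12), (q, 24, z, 12, v, 24, 16)}
π[B, C]: project onto (B, C) (8 duplicate(s) eliminated) → {(a, 12), (a, 16), (k, 12), (k, 16), (p, 12), (p, 16), (v, 12), (v, 16)}

{(a, 12), (a, 16), (k, 12), (k, 16), (p, 12), (p, 16), (v, 12), (v, 16)}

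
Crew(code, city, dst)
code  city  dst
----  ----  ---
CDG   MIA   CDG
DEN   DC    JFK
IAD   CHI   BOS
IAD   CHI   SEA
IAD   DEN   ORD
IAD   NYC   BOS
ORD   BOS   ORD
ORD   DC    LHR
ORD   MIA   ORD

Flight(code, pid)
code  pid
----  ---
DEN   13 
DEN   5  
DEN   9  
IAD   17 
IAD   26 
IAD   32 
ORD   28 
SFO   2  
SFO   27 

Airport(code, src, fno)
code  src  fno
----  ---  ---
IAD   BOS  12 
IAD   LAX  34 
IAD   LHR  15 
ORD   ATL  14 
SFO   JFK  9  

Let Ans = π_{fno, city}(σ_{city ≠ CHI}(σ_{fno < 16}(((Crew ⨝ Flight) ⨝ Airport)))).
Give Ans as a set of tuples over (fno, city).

{(12, DEN), (12, NYC), (14, BOS), (14, DC), (14, MIA), (15, DEN), (15, NYC)}

Natural join on code: {(DEN, DC, JFK, 13), (DEN, DC, JFK, 5), (DEN, DC, JFK, 9), (IAD, CHI, BOS, 17), (IAD, CHI, BOS, 26), (IAD, CHI, BOS, 32), (IAD, CHI, SEA, 17), (IAD, CHI, SEA, 26), (IAD, CHI, SEA, 32), (IAD, DEN, ORD, 17), (IAD, DEN, ORD, 26), (IAD, DEN, ORD, 32), (IAD, NYC, BOS, 17), (IAD, NYC, BOS, 26), (IAD, NYC, BOS, 32), (ORD, BOS, ORD, 28), (ORD, DC, LHR, 28), (ORD, MIA, ORD, 28)}
Natural join on code: {(IAD, CHI, BOS, 17, BOS, 12), (IAD, CHI, BOS, 17, LAX, 34), (IAD, CHI, BOS, 17, LHR, 15), (IAD, CHI, BOS, 26, BOS, 12), (IAD, CHI, BOS, 26, LAX, 34), (IAD, CHI, BOS, 26, LHR, 15), (IAD, CHI, BOS, 32, BOS, 12), (IAD, CHI, BOS, 32, LAX, 34), (IAD, CHI, BOS, 32, LHR, 15), (IAD, CHI, SEA, 17, BOS, 12), (IAD, CHI, SEA, 17, LAX, 34), (IAD, CHI, SEA, 17, LHR, 15), (IAD, CHI, SEA, 26, BOS, 12), (IAD, CHI, SEA, 26, LAX, 34), (IAD, CHI, SEA, 26, LHR, 15), (IAD, CHI, SEA, 32, BOS, 12), (IAD, CHI, SEA, 32, LAX, 34), (IAD, CHI, SEA, 32, LHR, 15), (IAD, DEN, ORD, 17, BOS, 12), (IAD, DEN, ORD, 17, LAX, 34), (IAD, DEN, ORD, 17, LHR, 15), (IAD, DEN, ORD, 26, BOS, 12), (IAD, DEN, ORD, 26, LAX, 34), (IAD, DEN, ORD, 26, LHR, 15), (IAD, DEN, ORD, 32, BOS, 12), (IAD, DEN, ORD, 32, LAX, 34), (IAD, DEN, ORD, 32, LHR, 15), (IAD, NYC, BOS, 17, BOS, 12), (IAD, NYC, BOS, 17, LAX, 34), (IAD, NYC, BOS, 17, LHR, 15), (IAD, NYC, BOS, 26, BOS, 12), (IAD, NYC, BOS, 26, LAX, 34), (IAD, NYC, BOS, 26, LHR, 15), (IAD, NYC, BOS, 32, BOS, 12), (IAD, NYC, BOS, 32, LAX, 34), (IAD, NYC, BOS, 32, LHR, 15), (ORD, BOS, ORD, 28, ATL, 14), (ORD, DC, LHR, 28, ATL, 14), (ORD, MIA, ORD, 28, ATL, 14)}
σ[fno < 16]: keep tuples satisfying fno < 16 → {(IAD, CHI, BOS, 17, BOS, 12), (IAD, CHI, BOS, 17, LHR, 15), (IAD, CHI, BOS, 26, BOS, 12), (IAD, CHI, BOS, 26, LHR, 15), (IAD, CHI, BOS, 32, BOS, 12), (IAD, CHI, BOS, 32, LHR, 15), (IAD, CHI, SEA, 17, BOS, 12), (IAD, CHI, SEA, 17, LHR, 15), (IAD, CHI, SEA, 26, BOS, 12), (IAD, CHI, SEA, 26, LHR, 15), (IAD, CHI, SEA, 32, BOS, 12), (IAD, CHI, SEA, 32, LHR, 15), (IAD, DEN, ORD, 17, BOS, 12), (IAD, DEN, ORD, 17, LHR, 15), (IAD, DEN, ORD, 26, BOS, 12), (IAD, DEN, ORD, 26, LHR, 15), (IAD, DEN, ORD, 32, BOS, 12), (IAD, DEN, ORD, 32, LHR, 15), (IAD, NYC, BOS, 17, BOS, 12), (IAD, NYC, BOS, 17, LHR, 15), (IAD, NYC, BOS, 26, BOS, 12), (IAD, NYC, BOS, 26, LHR, 15), (IAD, NYC, BOS, 32, BOS, 12), (IAD, NYC, BOS, 32, LHR, 15), (ORD, BOS, ORD, 28, ATL, 14), (ORD, DC, LHR, 28, ATL, 14), (ORD, MIA, ORD, 28, ATL, 14)}
σ[city ≠ CHI]: keep tuples satisfying city ≠ CHI → {(IAD, DEN, ORD, 17, BOS, 12), (IAD, DEN, ORD, 17, LHR, 15), (IAD, DEN, ORD, 26, BOS, 12), (IAD, DEN, ORD, 26, LHR, 15), (IAD, DEN, ORD, 32, BOS, 12), (IAD, DEN, ORD, 32, LHR, 15), (IAD, NYC, BOS, 17, BOS, 12), (IAD, NYC, BOS, 17, LHR, 15), (IAD, NYC, BOS, 26, BOS, 12), (IAD, NYC, BOS, 26, LHR, 15), (IAD, NYC, BOS, 32, BOS, 12), (IAD, NYC, BOS, 32, LHR, 15), (ORD, BOS, ORD, 28, ATL, 14), (ORD, DC, LHR, 28, ATL, 14), (ORD, MIA, ORD, 28, ATL, 14)}
π_{fno, city} gives {(12, DEN), (12, NYC), (14, BOS), (14, DC), (14, MIA), (15, DEN), (15, NYC)} (8 duplicate(s) eliminated).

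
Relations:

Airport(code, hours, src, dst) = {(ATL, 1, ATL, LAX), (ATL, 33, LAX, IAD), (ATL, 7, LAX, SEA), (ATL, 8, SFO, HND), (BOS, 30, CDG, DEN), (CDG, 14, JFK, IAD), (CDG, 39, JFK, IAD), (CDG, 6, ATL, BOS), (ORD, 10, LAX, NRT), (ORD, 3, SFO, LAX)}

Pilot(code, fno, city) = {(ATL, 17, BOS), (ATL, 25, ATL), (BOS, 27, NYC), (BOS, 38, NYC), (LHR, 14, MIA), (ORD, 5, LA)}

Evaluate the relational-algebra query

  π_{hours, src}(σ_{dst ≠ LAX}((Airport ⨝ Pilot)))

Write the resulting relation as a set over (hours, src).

Airport ⋈ Pilot (natural join on code): {(ATL, 1, ATL, LAX, 17, BOS), (ATL, 1, ATL, LAX, 25, ATL), (ATL, 33, LAX, IAD, 17, BOS), (ATL, 33, LAX, IAD, 25, ATL), (ATL, 7, LAX, SEA, 17, BOS), (ATL, 7, LAX, SEA, 25, ATL), (ATL, 8, SFO, HND, 17, BOS), (ATL, 8, SFO, HND, 25, ATL), (BOS, 30, CDG, DEN, 27, NYC), (BOS, 30, CDG, DEN, 38, NYC), (ORD, 10, LAX, NRT, 5, LA), (ORD, 3, SFO, LAX, 5, LA)}
Apply σ_{dst ≠ LAX}; surviving tuples: {(ATL, 33, LAX, IAD, 17, BOS), (ATL, 33, LAX, IAD, 25, ATL), (ATL, 7, LAX, SEA, 17, BOS), (ATL, 7, LAX, SEA, 25, ATL), (ATL, 8, SFO, HND, 17, BOS), (ATL, 8, SFO, HND, 25, ATL), (BOS, 30, CDG, DEN, 27, NYC), (BOS, 30, CDG, DEN, 38, NYC), (ORD, 10, LAX, NRT, 5, LA)}
π[hours, src]: project onto (hours, src) (4 duplicate(s) eliminated) → {(10, LAX), (30, CDG), (33, LAX), (7, LAX), (8, SFO)}

{(10, LAX), (30, CDG), (33, LAX), (7, LAX), (8, SFO)}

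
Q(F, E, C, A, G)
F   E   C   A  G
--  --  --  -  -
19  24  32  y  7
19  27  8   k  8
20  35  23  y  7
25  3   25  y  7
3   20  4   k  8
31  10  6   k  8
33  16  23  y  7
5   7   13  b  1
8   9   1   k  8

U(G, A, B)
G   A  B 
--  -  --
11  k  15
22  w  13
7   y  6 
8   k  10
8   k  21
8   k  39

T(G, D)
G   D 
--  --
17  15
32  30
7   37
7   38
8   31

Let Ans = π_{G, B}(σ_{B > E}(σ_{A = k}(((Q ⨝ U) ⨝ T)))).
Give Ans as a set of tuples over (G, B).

Natural join on A, G: {(19, 24, 32, y, 7, 6), (19, 27, 8, k, 8, 10), (19, 27, 8, k, 8, 21), (19, 27, 8, k, 8, 39), (20, 35, 23, y, 7, 6), (25, 3, 25, y, 7, 6), (3, 20, 4, k, 8, 10), (3, 20, 4, k, 8, 21), (3, 20, 4, k, 8, 39), (31, 10, 6, k, 8, 10), (31, 10, 6, k, 8, 21), (31, 10, 6, k, 8, 39), (33, 16, 23, y, 7, 6), (8, 9, 1, k, 8, 10), (8, 9, 1, k, 8, 21), (8, 9, 1, k, 8, 39)}
Natural join on G: {(19, 24, 32, y, 7, 6, 37), (19, 24, 32, y, 7, 6, 38), (19, 27, 8, k, 8, 10, 31), (19, 27, 8, k, 8, 21, 31), (19, 27, 8, k, 8, 39, 31), (20, 35, 23, y, 7, 6, 37), (20, 35, 23, y, 7, 6, 38), (25, 3, 25, y, 7, 6, 37), (25, 3, 25, y, 7, 6, 38), (3, 20, 4, k, 8, 10, 31), (3, 20, 4, k, 8, 21, 31), (3, 20, 4, k, 8, 39, 31), (31, 10, 6, k, 8, 10, 31), (31, 10, 6, k, 8, 21, 31), (31, 10, 6, k, 8, 39, 31), (33, 16, 23, y, 7, 6, 37), (33, 16, 23, y, 7, 6, 38), (8, 9, 1, k, 8, 10, 31), (8, 9, 1, k, 8, 21, 31), (8, 9, 1, k, 8, 39, 31)}
Filtering on A = k leaves {(19, 27, 8, k, 8, 10, 31), (19, 27, 8, k, 8, 21, 31), (19, 27, 8, k, 8, 39, 31), (3, 20, 4, k, 8, 10, 31), (3, 20, 4, k, 8, 21, 31), (3, 20, 4, k, 8, 39, 31), (31, 10, 6, k, 8, 10, 31), (31, 10, 6, k, 8, 21, 31), (31, 10, 6, k, 8, 39, 31), (8, 9, 1, k, 8, 10, 31), (8, 9, 1, k, 8, 21, 31), (8, 9, 1, k, 8, 39, 31)}.
Filtering on B > E leaves {(19, 27, 8, k, 8, 39, 31), (3, 20, 4, k, 8, 21, 31), (3, 20, 4, k, 8, 39, 31), (31, 10, 6, k, 8, 21, 31), (31, 10, 6, k, 8, 39, 31), (8, 9, 1, k, 8, 10, 31), (8, 9, 1, k, 8, 21, 31), (8, 9, 1, k, 8, 39, 31)}.
π_{G, B} gives {(8, 10), (8, 21), (8, 39)} (5 duplicate(s) eliminated).

{(8, 10), (8, 21), (8, 39)}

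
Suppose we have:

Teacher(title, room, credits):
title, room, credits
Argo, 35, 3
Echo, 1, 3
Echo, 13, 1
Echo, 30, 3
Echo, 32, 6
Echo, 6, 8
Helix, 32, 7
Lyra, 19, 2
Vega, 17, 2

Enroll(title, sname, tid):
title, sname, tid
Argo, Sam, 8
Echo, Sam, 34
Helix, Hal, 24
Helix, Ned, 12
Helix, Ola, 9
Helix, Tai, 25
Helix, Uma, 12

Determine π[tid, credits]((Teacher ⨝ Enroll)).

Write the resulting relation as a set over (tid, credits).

Natural join on title: {(Argo, 35, 3, Sam, 8), (Echo, 1, 3, Sam, 34), (Echo, 13, 1, Sam, 34), (Echo, 30, 3, Sam, 34), (Echo, 32, 6, Sam, 34), (Echo, 6, 8, Sam, 34), (Helix, 32, 7, Hal, 24), (Helix, 32, 7, Ned, 12), (Helix, 32, 7, Ola, 9), (Helix, 32, 7, Tai, 25), (Helix, 32, 7, Uma, 12)}
Keep only column(s) tid, credits (2 duplicate(s) eliminated): {(12, 7), (24, 7), (25, 7), (34, 1), (34, 3), (34, 6), (34, 8), (8, 3), (9, 7)}

{(12, 7), (24, 7), (25, 7), (34, 1), (34, 3), (34, 6), (34, 8), (8, 3), (9, 7)}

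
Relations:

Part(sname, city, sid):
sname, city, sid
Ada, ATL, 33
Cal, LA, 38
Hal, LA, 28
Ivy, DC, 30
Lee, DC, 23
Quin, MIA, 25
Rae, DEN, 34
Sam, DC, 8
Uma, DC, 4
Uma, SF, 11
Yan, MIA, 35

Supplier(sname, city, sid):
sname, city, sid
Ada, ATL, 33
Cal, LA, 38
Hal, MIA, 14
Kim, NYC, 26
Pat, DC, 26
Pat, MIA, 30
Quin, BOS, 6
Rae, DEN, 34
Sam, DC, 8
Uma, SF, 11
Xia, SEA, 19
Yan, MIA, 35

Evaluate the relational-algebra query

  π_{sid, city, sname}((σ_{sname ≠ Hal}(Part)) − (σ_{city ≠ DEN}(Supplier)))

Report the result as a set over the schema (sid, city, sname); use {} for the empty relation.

{(23, DC, Lee), (25, MIA, Quin), (30, DC, Ivy), (34, DEN, Rae), (4, DC, Uma)}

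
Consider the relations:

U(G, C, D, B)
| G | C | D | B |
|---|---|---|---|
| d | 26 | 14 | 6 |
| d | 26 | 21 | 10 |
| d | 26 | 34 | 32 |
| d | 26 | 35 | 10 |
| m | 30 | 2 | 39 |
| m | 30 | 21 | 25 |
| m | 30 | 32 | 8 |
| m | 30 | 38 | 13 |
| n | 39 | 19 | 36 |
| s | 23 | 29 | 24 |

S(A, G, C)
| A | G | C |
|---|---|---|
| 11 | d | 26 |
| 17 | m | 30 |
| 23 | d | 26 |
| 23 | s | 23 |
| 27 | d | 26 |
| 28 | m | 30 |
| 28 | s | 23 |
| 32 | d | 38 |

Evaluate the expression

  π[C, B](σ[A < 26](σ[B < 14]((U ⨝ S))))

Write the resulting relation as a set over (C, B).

Natural join on G, C: {(d, 26, 14, 6, 11), (d, 26, 14, 6, 23), (d, 26, 14, 6, 27), (d, 26, 21, 10, 11), (d, 26, 21, 10, 23), (d, 26, 21, 10, 27), (d, 26, 34, 32, 11), (d, 26, 34, 32, 23), (d, 26, 34, 32, 27), (d, 26, 35, 10, 11), (d, 26, 35, 10, 23), (d, 26, 35, 10, 27), (m, 30, 2, 39, 17), (m, 30, 2, 39, 28), (m, 30, 21, 25, 17), (m, 30, 21, 25, 28), (m, 30, 32, 8, 17), (m, 30, 32, 8, 28), (m, 30, 38, 13, 17), (m, 30, 38, 13, 28), (s, 23, 29, 24, 23), (s, 23, 29, 24, 28)}
σ[B < 14]: keep tuples satisfying B < 14 → {(d, 26, 14, 6, 11), (d, 26, 14, 6, 23), (d, 26, 14, 6, 27), (d, 26, 21, 10, 11), (d, 26, 21, 10, 23), (d, 26, 21, 10, 27), (d, 26, 35, 10, 11), (d, 26, 35, 10, 23), (d, 26, 35, 10, 27), (m, 30, 32, 8, 17), (m, 30, 32, 8, 28), (m, 30, 38, 13, 17), (m, 30, 38, 13, 28)}
σ[A < 26]: keep tuples satisfying A < 26 → {(d, 26, 14, 6, 11), (d, 26, 14, 6, 23), (d, 26, 21, 10, 11), (d, 26, 21, 10, 23), (d, 26, 35, 10, 11), (d, 26, 35, 10, 23), (m, 30, 32, 8, 17), (m, 30, 38, 13, 17)}
π_{C, B} gives {(26, 10), (26, 6), (30, 13), (30, 8)} (4 duplicate(s) eliminated).

{(26, 10), (26, 6), (30, 13), (30, 8)}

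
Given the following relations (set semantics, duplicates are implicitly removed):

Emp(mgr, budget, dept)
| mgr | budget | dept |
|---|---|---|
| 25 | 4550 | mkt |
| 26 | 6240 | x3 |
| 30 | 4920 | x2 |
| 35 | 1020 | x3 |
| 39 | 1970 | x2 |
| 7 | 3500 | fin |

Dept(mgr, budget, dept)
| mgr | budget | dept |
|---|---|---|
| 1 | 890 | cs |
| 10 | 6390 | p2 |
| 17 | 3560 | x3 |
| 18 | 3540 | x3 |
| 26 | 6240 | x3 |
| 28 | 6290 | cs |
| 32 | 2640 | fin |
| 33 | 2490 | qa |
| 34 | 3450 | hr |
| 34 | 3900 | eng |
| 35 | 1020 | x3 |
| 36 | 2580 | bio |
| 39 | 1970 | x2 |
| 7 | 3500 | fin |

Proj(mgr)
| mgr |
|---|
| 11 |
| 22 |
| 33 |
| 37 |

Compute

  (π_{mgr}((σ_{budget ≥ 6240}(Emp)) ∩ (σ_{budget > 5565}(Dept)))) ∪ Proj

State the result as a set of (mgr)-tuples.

{11, 22, 26, 33, 37}

Apply σ_{budget ≥ 6240}; surviving tuples: {(26, 6240, x3)}
Apply σ_{budget > 5565}; surviving tuples: {(10, 6390, p2), (26, 6240, x3), (28, 6290, cs)}
Taking the intersection: {(26, 6240, x3)}
π_{mgr} gives {26}.
Taking the union: {11, 22, 26, 33, 37}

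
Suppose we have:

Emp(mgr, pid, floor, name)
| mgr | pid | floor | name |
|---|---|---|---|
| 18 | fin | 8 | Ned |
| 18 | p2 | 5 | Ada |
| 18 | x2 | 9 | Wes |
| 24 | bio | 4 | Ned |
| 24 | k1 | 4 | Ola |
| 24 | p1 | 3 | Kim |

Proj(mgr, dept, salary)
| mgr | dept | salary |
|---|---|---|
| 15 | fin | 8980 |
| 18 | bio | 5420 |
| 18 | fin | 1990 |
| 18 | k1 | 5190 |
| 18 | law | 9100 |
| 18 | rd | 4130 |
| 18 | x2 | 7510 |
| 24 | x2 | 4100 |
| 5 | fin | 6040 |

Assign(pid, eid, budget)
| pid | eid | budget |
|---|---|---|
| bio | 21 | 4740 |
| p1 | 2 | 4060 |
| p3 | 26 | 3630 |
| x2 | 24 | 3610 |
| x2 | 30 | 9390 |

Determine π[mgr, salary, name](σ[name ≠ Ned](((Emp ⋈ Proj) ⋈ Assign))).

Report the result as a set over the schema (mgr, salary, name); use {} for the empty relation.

Emp ⋈ Proj (natural join on mgr): {(18, fin, 8, Ned, bio, 5420), (18, fin, 8, Ned, fin, 1990), (18, fin, 8, Ned, k1, 5190), (18, fin, 8, Ned, law, 9100), (18, fin, 8, Ned, rd, 4130), (18, fin, 8, Ned, x2, 7510), (18, p2, 5, Ada, bio, 5420), (18, p2, 5, Ada, fin, 1990), (18, p2, 5, Ada, k1, 5190), (18, p2, 5, Ada, law, 9100), (18, p2, 5, Ada, rd, 4130), (18, p2, 5, Ada, x2, 7510), (18, x2, 9, Wes, bio, 5420), (18, x2, 9, Wes, fin, 1990), (18, x2, 9, Wes, k1, 5190), (18, x2, 9, Wes, law, 9100), (18, x2, 9, Wes, rd, 4130), (18, x2, 9, Wes, x2, 7510), (24, bio, 4, Ned, x2, 4100), (24, k1, 4, Ola, x2, 4100), (24, p1, 3, Kim, x2, 4100)}
(Emp ⋈ Proj) ⋈ Assign (natural join on pid): {(18, x2, 9, Wes, bio, 5420, 24, 3610), (18, x2, 9, Wes, bio, 5420, 30, 9390), (18, x2, 9, Wes, fin, 1990, 24, 3610), (18, x2, 9, Wes, fin, 1990, 30, 9390), (18, x2, 9, Wes, k1, 5190, 24, 3610), (18, x2, 9, Wes, k1, 5190, 30, 9390), (18, x2, 9, Wes, law, 9100, 24, 3610), (18, x2, 9, Wes, law, 9100, 30, 9390), (18, x2, 9, Wes, rd, 4130, 24, 3610), (18, x2, 9, Wes, rd, 4130, 30, 9390), (18, x2, 9, Wes, x2, 7510, 24, 3610), (18, x2, 9, Wes, x2, 7510, 30, 9390), (24, bio, 4, Ned, x2, 4100, 21, 4740), (24, p1, 3, Kim, x2, 4100, 2, 4060)}
Apply σ_{name ≠ Ned}; surviving tuples: {(18, x2, 9, Wes, bio, 5420, 24, 3610), (18, x2, 9, Wes, bio, 5420, 30, 9390), (18, x2, 9, Wes, fin, 1990, 24, 3610), (18, x2, 9, Wes, fin, 1990, 30, 9390), (18, x2, 9, Wes, k1, 5190, 24, 3610), (18, x2, 9, Wes, k1, 5190, 30, 9390), (18, x2, 9, Wes, law, 9100, 24, 3610), (18, x2, 9, Wes, law, 9100, 30, 9390), (18, x2, 9, Wes, rd, 4130, 24, 3610), (18, x2, 9, Wes, rd, 4130, 30, 9390), (18, x2, 9, Wes, x2, 7510, 24, 3610), (18, x2, 9, Wes, x2, 7510, 30, 9390), (24, p1, 3, Kim, x2, 4100, 2, 4060)}
π[mgr, salary, name]: project onto (mgr, salary, name) (6 duplicate(s) eliminated) → {(18, 1990, Wes), (18, 4130, Wes), (18, 5190, Wes), (18, 5420, Wes), (18, 7510, Wes), (18, 9100, Wes), (24, 4100, Kim)}

{(18, 1990, Wes), (18, 4130, Wes), (18, 5190, Wes), (18, 5420, Wes), (18, 7510, Wes), (18, 9100, Wes), (24, 4100, Kim)}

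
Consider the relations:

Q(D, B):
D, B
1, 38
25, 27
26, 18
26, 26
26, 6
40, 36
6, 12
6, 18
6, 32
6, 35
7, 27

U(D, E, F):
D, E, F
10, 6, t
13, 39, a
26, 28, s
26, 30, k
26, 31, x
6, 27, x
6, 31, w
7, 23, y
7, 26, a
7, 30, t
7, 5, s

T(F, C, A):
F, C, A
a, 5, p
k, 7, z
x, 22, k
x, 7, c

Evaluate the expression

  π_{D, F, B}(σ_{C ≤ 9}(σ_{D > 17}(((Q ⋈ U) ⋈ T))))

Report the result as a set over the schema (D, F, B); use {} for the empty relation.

Natural join on D: {(26, 18, 28, s), (26, 18, 30, k), (26, 18, 31, x), (26, 26, 28, s), (26, 26, 30, k), (26, 26, 31, x), (26, 6, 28, s), (26, 6, 30, k), (26, 6, 31, x), (6, 12, 27, x), (6, 12, 31, w), (6, 18, 27, x), (6, 18, 31, w), (6, 32, 27, x), (6, 32, 31, w), (6, 35, 27, x), (6, 35, 31, w), (7, 27, 23, y), (7, 27, 26, a), (7, 27, 30, t), (7, 27, 5, s)}
Natural join on F: {(26, 18, 30, k, 7, z), (26, 18, 31, x, 22, k), (26, 18, 31, x, 7, c), (26, 26, 30, k, 7, z), (26, 26, 31, x, 22, k), (26, 26, 31, x, 7, c), (26, 6, 30, k, 7, z), (26, 6, 31, x, 22, k), (26, 6, 31, x, 7, c), (6, 12, 27, x, 22, k), (6, 12, 27, x, 7, c), (6, 18, 27, x, 22, k), (6, 18, 27, x, 7, c), (6, 32, 27, x, 22, k), (6, 32, 27, x, 7, c), (6, 35, 27, x, 22, k), (6, 35, 27, x, 7, c), (7, 27, 26, a, 5, p)}
σ[D > 17]: keep tuples satisfying D > 17 → {(26, 18, 30, k, 7, z), (26, 18, 31, x, 22, k), (26, 18, 31, x, 7, c), (26, 26, 30, k, 7, z), (26, 26, 31, x, 22, k), (26, 26, 31, x, 7, c), (26, 6, 30, k, 7, z), (26, 6, 31, x, 22, k), (26, 6, 31, x, 7, c)}
σ[C ≤ 9]: keep tuples satisfying C ≤ 9 → {(26, 18, 30, k, 7, z), (26, 18, 31, x, 7, c), (26, 26, 30, k, 7, z), (26, 26, 31, x, 7, c), (26, 6, 30, k, 7, z), (26, 6, 31, x, 7, c)}
π[D, F, B]: project onto (D, F, B) → {(26, k, 18), (26, k, 26), (26, k, 6), (26, x, 18), (26, x, 26), (26, x, 6)}

{(26, k, 18), (26, k, 26), (26, k, 6), (26, x, 18), (26, x, 26), (26, x, 6)}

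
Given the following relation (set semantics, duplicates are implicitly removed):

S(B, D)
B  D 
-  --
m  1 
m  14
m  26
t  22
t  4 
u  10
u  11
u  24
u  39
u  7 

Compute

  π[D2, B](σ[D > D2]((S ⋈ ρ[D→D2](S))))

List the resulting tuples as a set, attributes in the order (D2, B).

ρ[D→D2]: schema becomes (B, D2); tuples unchanged.
Joining S and ρ[D→D2](S) on B yields {(m, 1, 1), (m, 1, 14), (m, 1, 26), (m, 14, 1), (m, 14, 14), (m, 14, 26), (m, 26, 1), (m, 26, 14), (m, 26, 26), (t, 22, 22), (t, 22, 4), (t, 4, 22), (t, 4, 4), (u, 10, 10), (u, 10, 11), (u, 10, 24), (u, 10, 39), (u, 10, 7), (u, 11, 10), (u, 11, 11), (u, 11, 24), (u, 11, 39), (u, 11, 7), (u, 24, 10), (u, 24, 11), (u, 24, 24), (u, 24, 39), (u, 24, 7), (u, 39, 10), (u, 39, 11), (u, 39, 24), (u, 39, 39), (u, 39, 7), (u, 7, 10), (u, 7, 11), (u, 7, 24), (u, 7, 39), (u, 7, 7)}.
σ[D > D2]: keep tuples satisfying D > D2 → {(m, 14, 1), (m, 26, 1), (m, 26, 14), (t, 22, 4), (u, 10, 7), (u, 11, 10), (u, 11, 7), (u, 24, 10), (u, 24, 11), (u, 24, 7), (u, 39, 10), (u, 39, 11), (u, 39, 24), (u, 39, 7)}
π_{D2, B} gives {(1, m), (10, u), (11, u), (14, m), (24, u), (4, t), (7, u)} (7 duplicate(s) eliminated).

{(1, m), (10, u), (11, u), (14, m), (24, u), (4, t), (7, u)}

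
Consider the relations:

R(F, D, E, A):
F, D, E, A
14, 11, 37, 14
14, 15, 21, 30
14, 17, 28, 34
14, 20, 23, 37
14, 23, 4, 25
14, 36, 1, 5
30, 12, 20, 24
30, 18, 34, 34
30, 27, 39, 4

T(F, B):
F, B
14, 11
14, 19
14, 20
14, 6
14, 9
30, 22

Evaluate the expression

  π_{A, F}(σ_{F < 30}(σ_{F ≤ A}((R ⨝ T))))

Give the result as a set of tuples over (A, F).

{(14, 14), (25, 14), (30, 14), (34, 14), (37, 14)}

Natural join on F: {(14, 11, 37, 14, 11), (14, 11, 37, 14, 19), (14, 11, 37, 14, 20), (14, 11, 37, 14, 6), (14, 11, 37, 14, 9), (14, 15, 21, 30, 11), (14, 15, 21, 30, 19), (14, 15, 21, 30, 20), (14, 15, 21, 30, 6), (14, 15, 21, 30, 9), (14, 17, 28, 34, 11), (14, 17, 28, 34, 19), (14, 17, 28, 34, 20), (14, 17, 28, 34, 6), (14, 17, 28, 34, 9), (14, 20, 23, 37, 11), (14, 20, 23, 37, 19), (14, 20, 23, 37, 20), (14, 20, 23, 37, 6), (14, 20, 23, 37, 9), (14, 23, 4, 25, 11), (14, 23, 4, 25, 19), (14, 23, 4, 25, 20), (14, 23, 4, 25, 6), (14, 23, 4, 25, 9), (14, 36, 1, 5, 11), (14, 36, 1, 5, 19), (14, 36, 1, 5, 20), (14, 36, 1, 5, 6), (14, 36, 1, 5, 9), (30, 12, 20, 24, 22), (30, 18, 34, 34, 22), (30, 27, 39, 4, 22)}
Apply σ_{F ≤ A}; surviving tuples: {(14, 11, 37, 14, 11), (14, 11, 37, 14, 19), (14, 11, 37, 14, 20), (14, 11, 37, 14, 6), (14, 11, 37, 14, 9), (14, 15, 21, 30, 11), (14, 15, 21, 30, 19), (14, 15, 21, 30, 20), (14, 15, 21, 30, 6), (14, 15, 21, 30, 9), (14, 17, 28, 34, 11), (14, 17, 28, 34, 19), (14, 17, 28, 34, 20), (14, 17, 28, 34, 6), (14, 17, 28, 34, 9), (14, 20, 23, 37, 11), (14, 20, 23, 37, 19), (14, 20, 23, 37, 20), (14, 20, 23, 37, 6), (14, 20, 23, 37, 9), (14, 23, 4, 25, 11), (14, 23, 4, 25, 19), (14, 23, 4, 25, 20), (14, 23, 4, 25, 6), (14, 23, 4, 25, 9), (30, 18, 34, 34, 22)}
Apply σ_{F < 30}; surviving tuples: {(14, 11, 37, 14, 11), (14, 11, 37, 14, 19), (14, 11, 37, 14, 20), (14, 11, 37, 14, 6), (14, 11, 37, 14, 9), (14, 15, 21, 30, 11), (14, 15, 21, 30, 19), (14, 15, 21, 30, 20), (14, 15, 21, 30, 6), (14, 15, 21, 30, 9), (14, 17, 28, 34, 11), (14, 17, 28, 34, 19), (14, 17, 28, 34, 20), (14, 17, 28, 34, 6), (14, 17, 28, 34, 9), (14, 20, 23, 37, 11), (14, 20, 23, 37, 19), (14, 20, 23, 37, 20), (14, 20, 23, 37, 6), (14, 20, 23, 37, 9), (14, 23, 4, 25, 11), (14, 23, 4, 25, 19), (14, 23, 4, 25, 20), (14, 23, 4, 25, 6), (14, 23, 4, 25, 9)}
π[A, F]: project onto (A, F) (20 duplicate(s) eliminated) → {(14, 14), (25, 14), (30, 14), (34, 14), (37, 14)}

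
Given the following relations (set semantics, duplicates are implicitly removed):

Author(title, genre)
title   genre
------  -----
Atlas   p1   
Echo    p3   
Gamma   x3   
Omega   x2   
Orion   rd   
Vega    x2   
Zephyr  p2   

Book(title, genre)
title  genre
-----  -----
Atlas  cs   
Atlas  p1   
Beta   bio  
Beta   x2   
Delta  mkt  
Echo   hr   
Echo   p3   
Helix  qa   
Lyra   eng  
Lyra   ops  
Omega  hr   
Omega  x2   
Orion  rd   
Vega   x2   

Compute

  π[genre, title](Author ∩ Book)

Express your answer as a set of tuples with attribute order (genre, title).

Taking the intersection: {(Atlas, p1), (Echo, p3), (Omega, x2), (Orion, rd), (Vega, x2)}
Keep only column(s) genre, title: {(p1, Atlas), (p3, Echo), (rd, Orion), (x2, Omega), (x2, Vega)}

{(p1, Atlas), (p3, Echo), (rd, Orion), (x2, Omega), (x2, Vega)}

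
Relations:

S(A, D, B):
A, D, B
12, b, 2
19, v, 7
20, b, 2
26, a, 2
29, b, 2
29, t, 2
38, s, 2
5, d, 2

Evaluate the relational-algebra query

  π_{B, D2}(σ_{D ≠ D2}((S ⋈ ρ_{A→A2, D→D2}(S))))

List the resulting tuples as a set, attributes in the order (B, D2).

{(2, a), (2, b), (2, d), (2, s), (2, t)}

ρ[A→A2, D→D2]: schema becomes (A2, D2, B); tuples unchanged.
Joining S and ρ_{A→A2, D→D2}(S) on B yields {(12, b, 2, 12, b), (12, b, 2, 20, b), (12, b, 2, 26, a), (12, b, 2, 29, b), (12, b, 2, 29, t), (12, b, 2, 38, s), (12, b, 2, 5, d), (19, v, 7, 19, v), (20, b, 2, 12, b), (20, b, 2, 20, b), (20, b, 2, 26, a), (20, b, 2, 29, b), (20, b, 2, 29, t), (20, b, 2, 38, s), (20, b, 2, 5, d), (26, a, 2, 12, b), (26, a, 2, 20, b), (26, a, 2, 26, a), (26, a, 2, 29, b), (26, a, 2, 29, t), (26, a, 2, 38, s), (26, a, 2, 5, d), (29, b, 2, 12, b), (29, b, 2, 20, b), (29, b, 2, 26, a), (29, b, 2, 29, b), (29, b, 2, 29, t), (29, b, 2, 38, s), (29, b, 2, 5, d), (29, t, 2, 12, b), (29, t, 2, 20, b), (29, t, 2, 26, a), (29, t, 2, 29, b), (29, t, 2, 29, t), (29, t, 2, 38, s), (29, t, 2, 5, d), (38, s, 2, 12, b), (38, s, 2, 20, b), (38, s, 2, 26, a), (38, s, 2, 29, b), (38, s, 2, 29, t), (38, s, 2, 38, s), (38, s, 2, 5, d), (5, d, 2, 12, b), (5, d, 2, 20, b), (5, d, 2, 26, a), (5, d, 2, 29, b), (5, d, 2, 29, t), (5, d, 2, 38, s), (5, d, 2, 5, d)}.
Filtering on D ≠ D2 leaves {(12, b, 2, 26, a), (12, b, 2, 29, t), (12, b, 2, 38, s), (12, b, 2, 5, d), (20, b, 2, 26, a), (20, b, 2, 29, t), (20, b, 2, 38, s), (20, b, 2, 5, d), (26, a, 2, 12, b), (26, a, 2, 20, b), (26, a, 2, 29, b), (26, a, 2, 29, t), (26, a, 2, 38, s), (26, a, 2, 5, d), (29, b, 2, 26, a), (29, b, 2, 29, t), (29, b, 2, 38, s), (29, b, 2, 5, d), (29, t, 2, 12, b), (29, t, 2, 20, b), (29, t, 2, 26, a), (29, t, 2, 29, b), (29, t, 2, 38, s), (29, t, 2, 5, d), (38, s, 2, 12, b), (38, s, 2, 20, b), (38, s, 2, 26, a), (38, s, 2, 29, b), (38, s, 2, 29, t), (38, s, 2, 5, d), (5, d, 2, 12, b), (5, d, 2, 20, b), (5, d, 2, 26, a), (5, d, 2, 29, b), (5, d, 2, 29, t), (5, d, 2, 38, s)}.
π[B, D2]: project onto (B, D2) (31 duplicate(s) eliminated) → {(2, a), (2, b), (2, d), (2, s), (2, t)}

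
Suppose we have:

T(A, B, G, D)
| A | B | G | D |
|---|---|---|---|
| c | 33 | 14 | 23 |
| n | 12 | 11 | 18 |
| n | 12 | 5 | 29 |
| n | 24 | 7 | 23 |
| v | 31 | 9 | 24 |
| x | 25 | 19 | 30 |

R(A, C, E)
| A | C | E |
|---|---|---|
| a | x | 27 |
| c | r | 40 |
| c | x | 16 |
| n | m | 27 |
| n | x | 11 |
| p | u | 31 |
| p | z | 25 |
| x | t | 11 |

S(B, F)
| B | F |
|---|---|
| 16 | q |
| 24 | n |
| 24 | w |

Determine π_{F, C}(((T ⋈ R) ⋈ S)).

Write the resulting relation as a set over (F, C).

{(n, m), (n, x), (w, m), (w, x)}

Natural join on A: {(c, 33, 14, 23, r, 40), (c, 33, 14, 23, x, 16), (n, 12, 11, 18, m, 27), (n, 12, 11, 18, x, 11), (n, 12, 5, 29, m, 27), (n, 12, 5, 29, x, 11), (n, 24, 7, 23, m, 27), (n, 24, 7, 23, x, 11), (x, 25, 19, 30, t, 11)}
Natural join on B: {(n, 24, 7, 23, m, 27, n), (n, 24, 7, 23, m, 27, w), (n, 24, 7, 23, x, 11, n), (n, 24, 7, 23, x, 11, w)}
Keep only column(s) F, C: {(n, m), (n, x), (w, m), (w, x)}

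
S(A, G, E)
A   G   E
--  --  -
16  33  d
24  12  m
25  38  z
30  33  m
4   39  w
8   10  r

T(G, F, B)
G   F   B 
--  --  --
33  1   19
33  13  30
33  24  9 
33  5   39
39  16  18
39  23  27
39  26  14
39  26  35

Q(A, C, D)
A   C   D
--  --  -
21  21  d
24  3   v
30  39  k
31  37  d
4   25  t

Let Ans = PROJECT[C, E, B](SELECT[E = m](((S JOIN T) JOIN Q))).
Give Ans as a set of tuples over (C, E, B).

S ⋈ T (natural join on G): {(16, 33, d, 1, 19), (16, 33, d, 13, 30), (16, 33, d, 24, 9), (16, 33, d, 5, 39), (30, 33, m, 1, 19), (30, 33, m, 13, 30), (30, 33, m, 24, 9), (30, 33, m, 5, 39), (4, 39, w, 16, 18), (4, 39, w, 23, 27), (4, 39, w, 26, 14), (4, 39, w, 26, 35)}
(S JOIN T) ⋈ Q (natural join on A): {(30, 33, m, 1, 19, 39, k), (30, 33, m, 13, 30, 39, k), (30, 33, m, 24, 9, 39, k), (30, 33, m, 5, 39, 39, k), (4, 39, w, 16, 18, 25, t), (4, 39, w, 23, 27, 25, t), (4, 39, w, 26, 14, 25, t), (4, 39, w, 26, 35, 25, t)}
σ[E = m]: keep tuples satisfying E = m → {(30, 33, m, 1, 19, 39, k), (30, 33, m, 13, 30, 39, k), (30, 33, m, 24, 9, 39, k), (30, 33, m, 5, 39, 39, k)}
π[C, E, B]: project onto (C, E, B) → {(39, m, 19), (39, m, 30), (39, m, 39), (39, m, 9)}

{(39, m, 19), (39, m, 30), (39, m, 39), (39, m, 9)}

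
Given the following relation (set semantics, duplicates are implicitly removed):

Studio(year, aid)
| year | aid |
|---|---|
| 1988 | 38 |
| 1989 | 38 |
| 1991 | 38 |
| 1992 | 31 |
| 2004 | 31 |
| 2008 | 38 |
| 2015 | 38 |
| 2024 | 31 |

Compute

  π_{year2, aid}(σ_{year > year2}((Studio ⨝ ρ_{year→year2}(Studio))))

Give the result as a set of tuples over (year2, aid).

ρ[year→year2]: schema becomes (year2, aid); tuples unchanged.
Joining Studio and ρ_{year→year2}(Studio) on aid yields {(1988, 38, 1988), (1988, 38, 1989), (1988, 38, 1991), (1988, 38, 2008), (1988, 38, 2015), (1989, 38, 1988), (1989, 38, 1989), (1989, 38, 1991), (1989, 38, 2008), (1989, 38, 2015), (1991, 38, 1988), (1991, 38, 1989), (1991, 38, 1991), (1991, 38, 2008), (1991, 38, 2015), (1992, 31, 1992), (1992, 31, 2004), (1992, 31, 2024), (2004, 31, 1992), (2004, 31, 2004), (2004, 31, 2024), (2008, 38, 1988), (2008, 38, 1989), (2008, 38, 1991), (2008, 38, 2008), (2008, 38, 2015), (2015, 38, 1988), (2015, 38, 1989), (2015, 38, 1991), (2015, 38, 2008), (2015, 38, 2015), (2024, 31, 1992), (2024, 31, 2004), (2024, 31, 2024)}.
σ[year > year2]: keep tuples satisfying year > year2 → {(1989, 38, 1988), (1991, 38, 1988), (1991, 38, 1989), (2004, 31, 1992), (2008, 38, 1988), (2008, 38, 1989), (2008, 38, 1991), (2015, 38, 1988), (2015, 38, 1989), (2015, 38, 1991), (2015, 38, 2008), (2024, 31, 1992), (2024, 31, 2004)}
Projecting to year2, aid (7 duplicate(s) eliminated): {(1988, 38), (1989, 38), (1991, 38), (1992, 31), (2004, 31), (2008, 38)}

{(1988, 38), (1989, 38), (1991, 38), (1992, 31), (2004, 31), (2008, 38)}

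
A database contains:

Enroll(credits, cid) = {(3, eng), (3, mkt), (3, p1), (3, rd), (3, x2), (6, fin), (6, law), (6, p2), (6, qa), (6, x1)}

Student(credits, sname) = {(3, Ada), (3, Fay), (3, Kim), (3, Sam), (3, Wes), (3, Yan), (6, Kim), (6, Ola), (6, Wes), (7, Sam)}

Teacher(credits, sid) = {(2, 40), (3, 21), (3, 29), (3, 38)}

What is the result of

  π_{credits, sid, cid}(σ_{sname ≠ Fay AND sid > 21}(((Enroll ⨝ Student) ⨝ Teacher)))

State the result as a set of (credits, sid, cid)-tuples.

{(3, 29, eng), (3, 29, mkt), (3, 29, p1), (3, 29, rd), (3, 29, x2), (3, 38, eng), (3, 38, mkt), (3, 38, p1), (3, 38, rd), (3, 38, x2)}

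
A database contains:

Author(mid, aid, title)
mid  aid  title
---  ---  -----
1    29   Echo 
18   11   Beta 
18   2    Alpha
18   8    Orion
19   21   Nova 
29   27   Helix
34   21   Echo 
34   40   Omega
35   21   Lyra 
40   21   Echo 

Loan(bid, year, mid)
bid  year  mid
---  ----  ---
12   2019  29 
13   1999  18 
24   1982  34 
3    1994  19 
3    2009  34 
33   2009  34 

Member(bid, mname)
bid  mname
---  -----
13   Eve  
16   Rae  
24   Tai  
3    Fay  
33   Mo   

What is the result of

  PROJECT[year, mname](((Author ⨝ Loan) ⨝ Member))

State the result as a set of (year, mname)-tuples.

Author ⋈ Loan (natural join on mid): {(18, 11, Beta, 13, 1999), (18, 2, Alpha, 13, 1999), (18, 8, Orion, 13, 1999), (19, 21, Nova, 3, 1994), (29, 27, Helix, 12, 2019), (34, 21, Echo, 24, 1982), (34, 21, Echo, 3, 2009), (34, 21, Echo, 33, 2009), (34, 40, Omega, 24, 1982), (34, 40, Omega, 3, 2009), (34, 40, Omega, 33, 2009)}
(Author ⨝ Loan) ⋈ Member (natural join on bid): {(18, 11, Beta, 13, 1999, Eve), (18, 2, Alpha, 13, 1999, Eve), (18, 8, Orion, 13, 1999, Eve), (19, 21, Nova, 3, 1994, Fay), (34, 21, Echo, 24, 1982, Tai), (34, 21, Echo, 3, 2009, Fay), (34, 21, Echo, 33, 2009, Mo), (34, 40, Omega, 24, 1982, Tai), (34, 40, Omega, 3, 2009, Fay), (34, 40, Omega, 33, 2009, Mo)}
π_{year, mname} gives {(1982, Tai), (1994, Fay), (1999, Eve), (2009, Fay), (2009, Mo)} (5 duplicate(s) eliminated).

{(1982, Tai), (1994, Fay), (1999, Eve), (2009, Fay), (2009, Mo)}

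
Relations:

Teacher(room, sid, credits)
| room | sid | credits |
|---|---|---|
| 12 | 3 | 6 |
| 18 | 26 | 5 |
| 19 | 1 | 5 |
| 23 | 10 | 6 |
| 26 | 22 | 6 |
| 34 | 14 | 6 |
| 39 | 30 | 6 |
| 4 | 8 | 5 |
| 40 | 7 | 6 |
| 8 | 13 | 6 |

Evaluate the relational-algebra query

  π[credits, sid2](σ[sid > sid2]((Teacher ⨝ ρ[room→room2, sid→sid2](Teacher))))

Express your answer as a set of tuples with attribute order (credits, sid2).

ρ[room→room2, sid→sid2]: schema becomes (room2, sid2, credits); tuples unchanged.
Natural join on credits: {(12, 3, 6, 12, 3), (12, 3, 6, 23, 10), (12, 3, 6, 26, 22), (12, 3, 6, 34, 14), (12, 3, 6, 39, 30), (12, 3, 6, 40, 7), (12, 3, 6, 8, 13), (18, 26, 5, 18, 26), (18, 26, 5, 19, 1), (18, 26, 5, 4, 8), (19, 1, 5, 18, 26), (19, 1, 5, 19, 1), (19, 1, 5, 4, 8), (23, 10, 6, 12, 3), (23, 10, 6, 23, 10), (23, 10, 6, 26, 22), (23, 10, 6, 34, 14), (23, 10, 6, 39, 30), (23, 10, 6, 40, 7), (23, 10, 6, 8, 13), (26, 22, 6, 12, 3), (26, 22, 6, 23, 10), (26, 22, 6, 26, 22), (26, 22, 6, 34, 14), (26, 22, 6, 39, 30), (26, 22, 6, 40, 7), (26, 22, 6, 8, 13), (34, 14, 6, 12, 3), (34, 14, 6, 23, 10), (34, 14, 6, 26, 22), (34, 14, 6, 34, 14), (34, 14, 6, 39, 30), (34, 14, 6, 40, 7), (34, 14, 6, 8, 13), (39, 30, 6, 12, 3), (39, 30, 6, 23, 10), (39, 30, 6, 26, 22), (39, 30, 6, 34, 14), (39, 30, 6, 39, 30), (39, 30, 6, 40, 7), (39, 30, 6, 8, 13), (4, 8, 5, 18, 26), (4, 8, 5, 19, 1), (4, 8, 5, 4, 8), (40, 7, 6, 12, 3), (40, 7, 6, 23, 10), (40, 7, 6, 26, 22), (40, 7, 6, 34, 14), (40, 7, 6, 39, 30), (40, 7, 6, 40, 7), (40, 7, 6, 8, 13), (8, 13, 6, 12, 3), (8, 13, 6, 23, 10), (8, 13, 6, 26, 22), (8, 13, 6, 34, 14), (8, 13, 6, 39, 30), (8, 13, 6, 40, 7), (8, 13, 6, 8, 13)}
Apply σ_{sid > sid2}; surviving tuples: {(18, 26, 5, 19, 1), (18, 26, 5, 4, 8), (23, 10, 6, 12, 3), (23, 10, 6, 40, 7), (26, 22, 6, 12, 3), (26, 22, 6, 23, 10), (26, 22, 6, 34, 14), (26, 22, 6, 40, 7), (26, 22, 6, 8, 13), (34, 14, 6, 12, 3), (34, 14, 6, 23, 10), (34, 14, 6, 40, 7), (34, 14, 6, 8, 13), (39, 30, 6, 12, 3), (39, 30, 6, 23, 10), (39, 30, 6, 26, 22), (39, 30, 6, 34, 14), (39, 30, 6, 40, 7), (39, 30, 6, 8, 13), (4, 8, 5, 19, 1), (40, 7, 6, 12, 3), (8, 13, 6, 12, 3), (8, 13, 6, 23, 10), (8, 13, 6, 40, 7)}
Projecting to credits, sid2 (16 duplicate(s) eliminated): {(5, 1), (5, 8), (6, 10), (6, 13), (6, 14), (6, 22), (6, 3), (6, 7)}

{(5, 1), (5, 8), (6, 10), (6, 13), (6, 14), (6, 22), (6, 3), (6, 7)}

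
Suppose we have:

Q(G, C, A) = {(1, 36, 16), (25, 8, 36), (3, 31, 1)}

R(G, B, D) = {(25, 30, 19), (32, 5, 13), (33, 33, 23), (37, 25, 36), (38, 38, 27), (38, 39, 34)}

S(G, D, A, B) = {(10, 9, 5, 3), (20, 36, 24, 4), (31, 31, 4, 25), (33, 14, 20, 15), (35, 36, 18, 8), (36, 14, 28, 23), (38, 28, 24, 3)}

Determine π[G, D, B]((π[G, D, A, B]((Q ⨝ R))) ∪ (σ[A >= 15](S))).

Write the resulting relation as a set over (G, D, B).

Natural join on G: {(25, 8, 36, 30, 19)}
π_{G, D, A, B} gives {(25, 19, 36, 30)}.
Filtering on A >= 15 leaves {(20, 36, 24, 4), (33, 14, 20, 15), (35, 36, 18, 8), (36, 14, 28, 23), (38, 28, 24, 3)}.
Taking the union: {(20, 36, 24, 4), (25, 19, 36, 30), (33, 14, 20, 15), (35, 36, 18, 8), (36, 14, 28, 23), (38, 28, 24, 3)}
π_{G, D, B} gives {(20, 36, 4), (25, 19, 30), (33, 14, 15), (35, 36, 8), (36, 14, 23), (38, 28, 3)}.

{(20, 36, 4), (25, 19, 30), (33, 14, 15), (35, 36, 8), (36, 14, 23), (38, 28, 3)}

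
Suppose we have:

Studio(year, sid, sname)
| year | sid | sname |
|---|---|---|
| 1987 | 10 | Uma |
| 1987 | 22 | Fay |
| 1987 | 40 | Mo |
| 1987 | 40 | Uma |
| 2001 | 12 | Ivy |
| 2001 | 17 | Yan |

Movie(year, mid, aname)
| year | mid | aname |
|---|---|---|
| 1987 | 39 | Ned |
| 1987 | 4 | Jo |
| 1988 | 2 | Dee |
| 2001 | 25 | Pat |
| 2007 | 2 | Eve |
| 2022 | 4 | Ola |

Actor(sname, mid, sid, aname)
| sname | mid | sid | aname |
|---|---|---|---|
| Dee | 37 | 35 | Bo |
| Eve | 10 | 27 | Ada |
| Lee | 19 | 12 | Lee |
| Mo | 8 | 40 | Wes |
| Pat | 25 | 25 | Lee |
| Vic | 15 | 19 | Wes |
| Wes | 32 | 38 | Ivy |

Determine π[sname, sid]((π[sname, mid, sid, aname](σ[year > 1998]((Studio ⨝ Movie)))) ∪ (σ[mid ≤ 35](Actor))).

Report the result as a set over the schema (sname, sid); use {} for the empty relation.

{(Eve, 27), (Ivy, 12), (Lee, 12), (Mo, 40), (Pat, 25), (Vic, 19), (Wes, 38), (Yan, 17)}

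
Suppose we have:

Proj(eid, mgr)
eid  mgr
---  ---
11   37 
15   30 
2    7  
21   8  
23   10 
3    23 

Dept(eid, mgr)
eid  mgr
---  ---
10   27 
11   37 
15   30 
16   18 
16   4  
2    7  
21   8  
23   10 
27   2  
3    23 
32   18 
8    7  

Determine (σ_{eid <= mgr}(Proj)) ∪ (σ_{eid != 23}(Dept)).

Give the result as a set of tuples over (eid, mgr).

σ[eid <= mgr]: keep tuples satisfying eid <= mgr → {(11, 37), (15, 30), (2, 7), (3, 23)}
σ[eid != 23]: keep tuples satisfying eid != 23 → {(10, 27), (11, 37), (15, 30), (16, 18), (16, 4), (2, 7), (21, 8), (27, 2), (3, 23), (32, 18), (8, 7)}
Set union of the two operands is {(10, 27), (11, 37), (15, 30), (16, 18), (16, 4), (2, 7), (21, 8), (27, 2), (3, 23), (32, 18), (8, 7)}.

{(10, 27), (11, 37), (15, 30), (16, 18), (16, 4), (2, 7), (21, 8), (27, 2), (3, 23), (32, 18), (8, 7)}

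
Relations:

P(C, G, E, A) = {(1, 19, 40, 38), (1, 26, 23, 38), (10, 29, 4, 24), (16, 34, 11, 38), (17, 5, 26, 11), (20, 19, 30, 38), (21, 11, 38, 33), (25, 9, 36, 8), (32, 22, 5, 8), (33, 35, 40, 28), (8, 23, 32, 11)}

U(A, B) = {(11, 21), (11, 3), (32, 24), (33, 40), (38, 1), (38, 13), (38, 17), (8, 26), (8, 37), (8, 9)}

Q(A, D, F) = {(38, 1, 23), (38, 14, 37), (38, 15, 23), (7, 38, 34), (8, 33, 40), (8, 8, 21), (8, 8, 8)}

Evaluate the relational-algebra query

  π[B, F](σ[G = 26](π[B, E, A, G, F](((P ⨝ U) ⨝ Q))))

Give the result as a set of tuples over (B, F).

{(1, 23), (1, 37), (13, 23), (13, 37), (17, 23), (17, 37)}

Joining P and U on A yields {(1, 19, 40, 38, 1), (1, 19, 40, 38, 13), (1, 19, 40, 38, 17), (1, 26, 23, 38, 1), (1, 26, 23, 38, 13), (1, 26, 23, 38, 17), (16, 34, 11, 38, 1), (16, 34, 11, 38, 13), (16, 34, 11, 38, 17), (17, 5, 26, 11, 21), (17, 5, 26, 11, 3), (20, 19, 30, 38, 1), (20, 19, 30, 38, 13), (20, 19, 30, 38, 17), (21, 11, 38, 33, 40), (25, 9, 36, 8, 26), (25, 9, 36, 8, 37), (25, 9, 36, 8, 9), (32, 22, 5, 8, 26), (32, 22, 5, 8, 37), (32, 22, 5, 8, 9), (8, 23, 32, 11, 21), (8, 23, 32, 11, 3)}.
Joining (P ⨝ U) and Q on A yields {(1, 19, 40, 38, 1, 1, 23), (1, 19, 40, 38, 1, 14, 37), (1, 19, 40, 38, 1, 15, 23), (1, 19, 40, 38, 13, 1, 23), (1, 19, 40, 38, 13, 14, 37), (1, 19, 40, 38, 13, 15, 23), (1, 19, 40, 38, 17, 1, 23), (1, 19, 40, 38, 17, 14, 37), (1, 19, 40, 38, 17, 15, 23), (1, 26, 23, 38, 1, 1, 23), (1, 26, 23, 38, 1, 14, 37), (1, 26, 23, 38, 1, 15, 23), (1, 26, 23, 38, 13, 1, 23), (1, 26, 23, 38, 13, 14, 37), (1, 26, 23, 38, 13, 15, 23), (1, 26, 23, 38, 17, 1, 23), (1, 26, 23, 38, 17, 14, 37), (1, 26, 23, 38, 17, 15, 23), (16, 34, 11, 38, 1, 1, 23), (16, 34, 11, 38, 1, 14, 37), (16, 34, 11, 38, 1, 15, 23), (16, 34, 11, 38, 13, 1, 23), (16, 34, 11, 38, 13, 14, 37), (16, 34, 11, 38, 13, 15, 23), (16, 34, 11, 38, 17, 1, 23), (16, 34, 11, 38, 17, 14, 37), (16, 34, 11, 38, 17, 15, 23), (20, 19, 30, 38, 1, 1, 23), (20, 19, 30, 38, 1, 14, 37), (20, 19, 30, 38, 1, 15, 23), (20, 19, 30, 38, 13, 1, 23), (20, 19, 30, 38, 13, 14, 37), (20, 19, 30, 38, 13, 15, 23), (20, 19, 30, 38, 17, 1, 23), (20, 19, 30, 38, 17, 14, 37), (20, 19, 30, 38, 17, 15, 23), (25, 9, 36, 8, 26, 33, 40), (25, 9, 36, 8, 26, 8, 21), (25, 9, 36, 8, 26, 8, 8), (25, 9, 36, 8, 37, 33, 40), (25, 9, 36, 8, 37, 8, 21), (25, 9, 36, 8, 37, 8, 8), (25, 9, 36, 8, 9, 33, 40), (25, 9, 36, 8, 9, 8, 21), (25, 9, 36, 8, 9, 8, 8), (32, 22, 5, 8, 26, 33, 40), (32, 22, 5, 8, 26, 8, 21), (32, 22, 5, 8, 26, 8, 8), (32, 22, 5, 8, 37, 33, 40), (32, 22, 5, 8, 37, 8, 21), (32, 22, 5, 8, 37, 8, 8), (32, 22, 5, 8, 9, 33, 40), (32, 22, 5, 8, 9, 8, 21), (32, 22, 5, 8, 9, 8, 8)}.
π_{B, E, A, G, F} gives {(1, 11, 38, 34, 23), (1, 11, 38, 34, 37), (1, 23, 38, 26, 23), (1, 23, 38, 26, 37), (1, 30, 38, 19, 23), (1, 30, 38, 19, 37), (1, 40, 38, 19, 23), (1, 40, 38, 19, 37), (13, 11, 38, 34, 23), (13, 11, 38, 34, 37), (13, 23, 38, 26, 23), (13, 23, 38, 26, 37), (13, 30, 38, 19, 23), (13, 30, 38, 19, 37), (13, 40, 38, 19, 23), (13, 40, 38, 19, 37), (17, 11, 38, 34, 23), (17, 11, 38, 34, 37), (17, 23, 38, 26, 23), (17, 23, 38, 26, 37), (17, 30, 38, 19, 23), (17, 30, 38, 19, 37), (17, 40, 38, 19, 23), (17, 40, 38, 19, 37), (26, 36, 8, 9, 21), (26, 36, 8, 9, 40), (26, 36, 8, 9, 8), (26, 5, 8, 22, 21), (26, 5, 8, 22, 40), (26, 5, 8, 22, 8), (37, 36, 8, 9, 21), (37, 36, 8, 9, 40), (37, 36, 8, 9, 8), (37, 5, 8, 22, 21), (37, 5, 8, 22, 40), (37, 5, 8, 22, 8), (9, 36, 8, 9, 21), (9, 36, 8, 9, 40), (9, 36, 8, 9, 8), (9, 5, 8, 22, 21), (9, 5, 8, 22, 40), (9, 5, 8, 22, 8)} (12 duplicate(s) eliminated).
σ[G = 26]: keep tuples satisfying G = 26 → {(1, 23, 38, 26, 23), (1, 23, 38, 26, 37), (13, 23, 38, 26, 23), (13, 23, 38, 26, 37), (17, 23, 38, 26, 23), (17, 23, 38, 26, 37)}
π_{B, F} gives {(1, 23), (1, 37), (13, 23), (13, 37), (17, 23), (17, 37)}.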